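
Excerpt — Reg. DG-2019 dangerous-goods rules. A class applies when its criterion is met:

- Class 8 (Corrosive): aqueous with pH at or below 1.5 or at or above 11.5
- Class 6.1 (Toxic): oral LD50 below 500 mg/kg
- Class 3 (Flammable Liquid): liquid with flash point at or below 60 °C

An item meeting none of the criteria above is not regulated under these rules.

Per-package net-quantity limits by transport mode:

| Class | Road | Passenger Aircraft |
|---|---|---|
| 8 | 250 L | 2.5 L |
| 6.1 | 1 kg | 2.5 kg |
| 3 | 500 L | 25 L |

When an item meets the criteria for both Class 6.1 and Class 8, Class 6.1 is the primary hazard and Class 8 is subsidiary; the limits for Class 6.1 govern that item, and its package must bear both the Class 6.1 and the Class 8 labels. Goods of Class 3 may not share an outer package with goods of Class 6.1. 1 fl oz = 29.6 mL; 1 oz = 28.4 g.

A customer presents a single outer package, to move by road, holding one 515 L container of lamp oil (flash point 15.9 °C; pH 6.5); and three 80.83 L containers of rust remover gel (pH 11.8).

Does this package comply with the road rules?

With flash point 15.9 °C (≤ 60 °C), the lamp oil falls in Class 3.
The rust remover gel has pH 11.8, which is ≥ 11.5, so it is Class 8 (Corrosive).
Class 3 quantity: 515 L.
That exceeds the Class 3 road limit of 500 L.
Class 8 quantity: three 80.83 L containers = 242.49 L.
That is within the Class 8 road limit of 250 L.
The segregation rule (Class 3 with Class 6.1) does not apply to Class 3 with Class 8.

No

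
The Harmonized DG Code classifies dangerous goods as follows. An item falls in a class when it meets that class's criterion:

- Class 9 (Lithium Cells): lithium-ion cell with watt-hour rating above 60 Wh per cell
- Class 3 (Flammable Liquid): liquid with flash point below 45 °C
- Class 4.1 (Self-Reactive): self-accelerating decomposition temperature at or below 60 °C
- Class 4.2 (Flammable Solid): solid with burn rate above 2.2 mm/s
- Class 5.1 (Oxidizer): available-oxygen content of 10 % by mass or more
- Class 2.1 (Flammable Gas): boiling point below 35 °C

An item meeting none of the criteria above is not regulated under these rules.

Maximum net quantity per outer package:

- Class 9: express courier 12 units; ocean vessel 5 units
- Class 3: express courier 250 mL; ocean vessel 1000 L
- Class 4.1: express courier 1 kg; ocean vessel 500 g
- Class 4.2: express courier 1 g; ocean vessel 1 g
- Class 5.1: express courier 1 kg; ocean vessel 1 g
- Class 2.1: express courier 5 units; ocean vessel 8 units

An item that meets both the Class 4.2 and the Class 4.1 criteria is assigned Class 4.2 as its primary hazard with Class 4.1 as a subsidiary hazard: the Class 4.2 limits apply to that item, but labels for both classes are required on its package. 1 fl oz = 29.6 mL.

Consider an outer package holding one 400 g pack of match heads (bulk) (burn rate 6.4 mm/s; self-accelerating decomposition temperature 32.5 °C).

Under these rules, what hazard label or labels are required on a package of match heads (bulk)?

Class 4.1 and 4.2

Match heads (bulk): burn rate 6.4 mm/s > 2.2 mm/s → Class 4.2 (Flammable Solid).
Match heads (bulk): self-accelerating decomposition temperature 32.5 °C ≤ 60 °C → Class 4.1 (Self-Reactive).
By the precedence rule Class 4.2 is primary and Class 4.1 is subsidiary, and that rule requires both labels on the package.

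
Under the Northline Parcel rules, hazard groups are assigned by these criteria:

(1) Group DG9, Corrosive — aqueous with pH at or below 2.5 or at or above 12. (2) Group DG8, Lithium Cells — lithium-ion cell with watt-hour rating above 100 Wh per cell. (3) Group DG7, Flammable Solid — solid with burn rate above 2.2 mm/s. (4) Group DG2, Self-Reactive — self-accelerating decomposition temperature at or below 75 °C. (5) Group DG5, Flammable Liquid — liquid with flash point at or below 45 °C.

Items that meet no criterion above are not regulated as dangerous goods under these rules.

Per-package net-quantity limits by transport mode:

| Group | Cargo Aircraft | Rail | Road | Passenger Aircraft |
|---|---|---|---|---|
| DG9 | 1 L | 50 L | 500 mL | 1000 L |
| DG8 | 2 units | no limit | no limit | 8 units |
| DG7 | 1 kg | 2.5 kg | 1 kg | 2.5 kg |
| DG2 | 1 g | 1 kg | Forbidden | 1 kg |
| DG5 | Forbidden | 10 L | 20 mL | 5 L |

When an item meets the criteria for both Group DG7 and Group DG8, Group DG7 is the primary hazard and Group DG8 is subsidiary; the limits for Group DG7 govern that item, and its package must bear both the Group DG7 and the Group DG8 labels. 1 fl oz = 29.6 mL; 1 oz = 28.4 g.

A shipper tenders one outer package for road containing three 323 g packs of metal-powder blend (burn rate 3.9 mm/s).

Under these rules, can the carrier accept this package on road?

Yes

With burn rate 3.9 mm/s (> 2.2 mm/s), the metal-powder blend falls in Group DG7.
Group DG7 quantity: three 323 g packs = 969 g.
That is within the Group DG7 road limit of 1 kg.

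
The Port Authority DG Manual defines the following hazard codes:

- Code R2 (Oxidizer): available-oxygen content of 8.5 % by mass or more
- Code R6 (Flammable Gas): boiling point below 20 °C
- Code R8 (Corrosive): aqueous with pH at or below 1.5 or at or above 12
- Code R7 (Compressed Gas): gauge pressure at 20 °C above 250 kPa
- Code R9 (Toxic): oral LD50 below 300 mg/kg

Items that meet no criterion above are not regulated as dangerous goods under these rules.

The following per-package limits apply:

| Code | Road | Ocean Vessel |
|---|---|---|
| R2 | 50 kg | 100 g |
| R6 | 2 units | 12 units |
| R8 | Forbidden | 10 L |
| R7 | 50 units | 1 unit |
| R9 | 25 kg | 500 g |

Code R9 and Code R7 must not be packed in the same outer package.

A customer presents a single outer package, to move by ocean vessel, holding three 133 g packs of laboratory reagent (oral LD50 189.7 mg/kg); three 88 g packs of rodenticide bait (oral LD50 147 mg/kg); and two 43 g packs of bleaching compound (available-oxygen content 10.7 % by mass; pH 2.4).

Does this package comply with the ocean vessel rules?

No

Oral LD50 189.7 mg/kg meets the Code R9 criterion (Toxic), so the laboratory reagent is Code R9.
Oral LD50 147 mg/kg meets the Code R9 criterion (Toxic), so the rodenticide bait is Code R9.
Bleaching compound: available-oxygen content 10.7 % by mass ≥ 8.5 % by mass → Code R2 (Oxidizer).
Total Code R9: (three 133 g packs = 399 g) + (three 88 g packs = 264 g) = 663 g.
That exceeds the Code R9 ocean vessel limit of 500 g.
Code R2 quantity: two 43 g packs = 86 g.
86 g ≤ 100 g (ocean vessel limit, Code R2) — within limit.
The segregation rule (Code R9 with Code R7) does not apply to Code R9 with Code R2.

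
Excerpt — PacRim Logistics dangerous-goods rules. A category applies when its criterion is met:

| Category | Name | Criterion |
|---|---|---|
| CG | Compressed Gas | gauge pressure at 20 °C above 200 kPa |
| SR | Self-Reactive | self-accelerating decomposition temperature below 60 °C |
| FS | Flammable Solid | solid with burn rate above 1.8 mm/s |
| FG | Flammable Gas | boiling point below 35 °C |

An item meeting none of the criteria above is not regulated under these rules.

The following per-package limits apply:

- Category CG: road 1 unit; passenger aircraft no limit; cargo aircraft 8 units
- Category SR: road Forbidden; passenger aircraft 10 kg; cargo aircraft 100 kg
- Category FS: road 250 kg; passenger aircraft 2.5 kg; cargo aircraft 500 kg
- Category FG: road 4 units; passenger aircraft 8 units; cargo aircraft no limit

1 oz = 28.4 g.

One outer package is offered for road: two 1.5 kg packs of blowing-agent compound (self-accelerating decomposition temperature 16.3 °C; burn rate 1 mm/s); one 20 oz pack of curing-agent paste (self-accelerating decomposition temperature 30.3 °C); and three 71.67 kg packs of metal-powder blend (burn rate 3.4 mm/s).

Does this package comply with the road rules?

The blowing-agent compound has self-accelerating decomposition temperature 16.3 °C, which is < 60 °C, so it is Category SR (Self-Reactive).
The curing-agent paste has self-accelerating decomposition temperature 30.3 °C, which is < 60 °C, so it is Category SR (Self-Reactive).
The metal-powder blend has burn rate 3.4 mm/s, which is > 1.8 mm/s, so it is Category FS (Flammable Solid).
Category FS quantity: three 71.67 kg packs = 215.01 kg.
215.01 kg is within the road limit of 250 kg for Category FS.
Category SR net quantity: (two 1.5 kg packs = 3 kg) + (one 20 oz pack = 568 g) = 3.568 kg.
By road, Category SR is Forbidden regardless of quantity.

No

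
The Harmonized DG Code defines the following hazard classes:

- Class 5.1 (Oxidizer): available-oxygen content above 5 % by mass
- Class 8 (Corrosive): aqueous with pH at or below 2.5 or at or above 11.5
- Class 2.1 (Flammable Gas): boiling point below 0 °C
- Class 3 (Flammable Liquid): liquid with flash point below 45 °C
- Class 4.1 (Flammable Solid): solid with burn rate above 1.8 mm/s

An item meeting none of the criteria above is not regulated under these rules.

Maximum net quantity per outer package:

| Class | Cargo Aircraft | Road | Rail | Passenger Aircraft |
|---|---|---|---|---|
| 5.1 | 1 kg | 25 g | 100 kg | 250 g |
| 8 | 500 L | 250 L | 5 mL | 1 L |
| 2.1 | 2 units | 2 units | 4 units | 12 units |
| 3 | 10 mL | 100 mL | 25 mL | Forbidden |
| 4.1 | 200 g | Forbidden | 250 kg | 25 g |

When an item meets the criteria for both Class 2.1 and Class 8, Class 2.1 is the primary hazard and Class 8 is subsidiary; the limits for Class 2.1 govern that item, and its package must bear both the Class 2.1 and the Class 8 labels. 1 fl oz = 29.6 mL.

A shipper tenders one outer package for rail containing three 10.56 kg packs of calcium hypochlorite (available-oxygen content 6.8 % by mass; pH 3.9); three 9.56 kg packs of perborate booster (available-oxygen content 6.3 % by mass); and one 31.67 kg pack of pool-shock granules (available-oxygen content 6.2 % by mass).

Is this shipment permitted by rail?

Calcium hypochlorite: available-oxygen content 6.8 % by mass > 5 % by mass → Class 5.1 (Oxidizer).
Perborate booster: available-oxygen content 6.3 % by mass > 5 % by mass → Class 5.1 (Oxidizer).
With available-oxygen content 6.2 % by mass (> 5 % by mass), the pool-shock granules fall in Class 5.1.
Class 5.1 net quantity: (three 10.56 kg packs = 31.68 kg) + (three 9.56 kg packs = 28.68 kg) + 31.67 kg = 92.03 kg.
92.03 kg ≤ 100 kg (rail limit, Class 5.1) — within limit.

Yes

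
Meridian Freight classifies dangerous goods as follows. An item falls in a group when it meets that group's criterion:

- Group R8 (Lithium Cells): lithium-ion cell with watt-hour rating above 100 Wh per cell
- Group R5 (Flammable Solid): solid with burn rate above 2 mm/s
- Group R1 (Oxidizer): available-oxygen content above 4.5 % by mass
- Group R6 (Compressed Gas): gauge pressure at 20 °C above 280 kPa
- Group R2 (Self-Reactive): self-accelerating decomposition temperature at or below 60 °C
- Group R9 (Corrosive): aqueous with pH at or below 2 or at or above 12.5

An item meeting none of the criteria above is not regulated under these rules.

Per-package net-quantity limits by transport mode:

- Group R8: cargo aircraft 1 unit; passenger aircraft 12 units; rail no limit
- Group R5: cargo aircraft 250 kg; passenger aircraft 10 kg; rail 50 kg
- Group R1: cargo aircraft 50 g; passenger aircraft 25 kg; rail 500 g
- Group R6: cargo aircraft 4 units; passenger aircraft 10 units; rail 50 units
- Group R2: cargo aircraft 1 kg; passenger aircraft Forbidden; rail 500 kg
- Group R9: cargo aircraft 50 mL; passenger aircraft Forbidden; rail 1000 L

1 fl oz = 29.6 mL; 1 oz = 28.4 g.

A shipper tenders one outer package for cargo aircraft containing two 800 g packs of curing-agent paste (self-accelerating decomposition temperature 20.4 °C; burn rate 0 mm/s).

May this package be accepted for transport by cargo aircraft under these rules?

Curing-agent paste: self-accelerating decomposition temperature 20.4 °C ≤ 60 °C → Group R2 (Self-Reactive).
Group R2 quantity: two 800 g packs = 1.6 kg.
1.6 kg exceeds the cargo aircraft limit of 1 kg for Group R2.

No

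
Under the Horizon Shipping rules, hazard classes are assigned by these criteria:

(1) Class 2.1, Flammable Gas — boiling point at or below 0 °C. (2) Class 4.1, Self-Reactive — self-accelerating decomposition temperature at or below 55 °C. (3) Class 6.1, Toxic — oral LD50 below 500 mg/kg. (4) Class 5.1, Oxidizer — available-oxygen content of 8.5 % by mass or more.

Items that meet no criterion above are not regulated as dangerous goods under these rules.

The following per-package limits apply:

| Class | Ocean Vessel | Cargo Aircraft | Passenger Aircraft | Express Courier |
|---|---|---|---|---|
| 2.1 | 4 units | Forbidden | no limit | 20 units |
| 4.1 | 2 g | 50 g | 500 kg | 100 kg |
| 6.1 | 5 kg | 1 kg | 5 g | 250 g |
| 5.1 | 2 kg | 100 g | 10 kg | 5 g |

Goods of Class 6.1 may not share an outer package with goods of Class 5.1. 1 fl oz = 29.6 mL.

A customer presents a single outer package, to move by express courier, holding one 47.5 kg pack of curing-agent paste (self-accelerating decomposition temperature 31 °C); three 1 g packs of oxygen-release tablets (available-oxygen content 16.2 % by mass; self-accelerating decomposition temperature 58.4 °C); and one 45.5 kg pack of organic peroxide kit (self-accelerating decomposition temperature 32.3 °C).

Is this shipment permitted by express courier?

Curing-agent paste: self-accelerating decomposition temperature 31 °C ≤ 55 °C → Class 4.1 (Self-Reactive).
Available-oxygen content 16.2 % by mass meets the Class 5.1 criterion (Oxidizer), so the oxygen-release tablets are Class 5.1.
The organic peroxide kit has self-accelerating decomposition temperature 32.3 °C, which is ≤ 55 °C, so it is Class 4.1 (Self-Reactive).
Class 5.1 quantity: three 1 g packs = 3 g.
3 g ≤ 5 g (express courier limit, Class 5.1) — within limit.
Class 4.1 net quantity: 47.5 kg + 45.5 kg = 93 kg.
93 kg ≤ 100 kg (express courier limit, Class 4.1) — within limit.
The segregation rule (Class 6.1 with Class 5.1) does not apply to Class 5.1 with Class 4.1.
Every hazard class is within its express courier limit and no segregation rule is violated.

Yes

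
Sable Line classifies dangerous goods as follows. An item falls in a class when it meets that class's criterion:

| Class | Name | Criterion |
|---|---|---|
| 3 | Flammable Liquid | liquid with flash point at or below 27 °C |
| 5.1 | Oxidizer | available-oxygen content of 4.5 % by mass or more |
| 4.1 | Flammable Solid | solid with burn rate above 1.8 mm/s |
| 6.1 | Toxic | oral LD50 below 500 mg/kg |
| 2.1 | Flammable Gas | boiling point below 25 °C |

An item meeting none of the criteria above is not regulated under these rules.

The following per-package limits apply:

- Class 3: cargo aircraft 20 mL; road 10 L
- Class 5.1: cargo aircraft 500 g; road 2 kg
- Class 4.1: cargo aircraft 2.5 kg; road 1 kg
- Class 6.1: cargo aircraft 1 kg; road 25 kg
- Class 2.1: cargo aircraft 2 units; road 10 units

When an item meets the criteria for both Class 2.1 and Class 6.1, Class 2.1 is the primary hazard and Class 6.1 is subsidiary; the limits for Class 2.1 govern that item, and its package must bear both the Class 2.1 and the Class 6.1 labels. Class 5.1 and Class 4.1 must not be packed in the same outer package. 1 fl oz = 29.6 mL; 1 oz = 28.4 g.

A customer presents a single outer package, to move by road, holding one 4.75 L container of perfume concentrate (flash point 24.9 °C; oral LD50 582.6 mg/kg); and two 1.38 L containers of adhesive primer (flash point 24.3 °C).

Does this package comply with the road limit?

Yes

The perfume concentrate has flash point 24.9 °C, which is ≤ 27 °C, so it is Class 3 (Flammable Liquid).
Flash point 24.3 °C meets the Class 3 criterion (Flammable Liquid), so the adhesive primer is Class 3.
Total Class 3: 4.75 L + (two 1.38 L containers = 2.76 L) = 7.51 L.
7.51 L ≤ 10 L (road limit, Class 3) — within limit.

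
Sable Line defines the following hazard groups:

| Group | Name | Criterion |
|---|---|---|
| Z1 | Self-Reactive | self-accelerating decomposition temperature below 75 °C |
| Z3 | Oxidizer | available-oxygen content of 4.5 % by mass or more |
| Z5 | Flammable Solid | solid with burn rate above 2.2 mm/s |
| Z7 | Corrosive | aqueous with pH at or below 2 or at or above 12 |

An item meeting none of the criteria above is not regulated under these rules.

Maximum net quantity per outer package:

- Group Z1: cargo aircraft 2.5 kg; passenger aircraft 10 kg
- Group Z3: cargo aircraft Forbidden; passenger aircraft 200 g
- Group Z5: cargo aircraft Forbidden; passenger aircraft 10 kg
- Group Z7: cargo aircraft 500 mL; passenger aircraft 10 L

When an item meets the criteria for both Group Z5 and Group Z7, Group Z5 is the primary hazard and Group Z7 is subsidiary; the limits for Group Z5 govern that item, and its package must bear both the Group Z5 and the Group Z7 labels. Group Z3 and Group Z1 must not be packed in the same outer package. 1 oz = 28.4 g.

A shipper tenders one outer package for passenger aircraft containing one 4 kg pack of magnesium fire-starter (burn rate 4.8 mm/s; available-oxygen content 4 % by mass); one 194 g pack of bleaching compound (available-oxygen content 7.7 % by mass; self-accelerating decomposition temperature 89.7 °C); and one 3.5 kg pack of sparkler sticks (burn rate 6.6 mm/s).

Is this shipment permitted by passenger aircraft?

The magnesium fire-starter has burn rate 4.8 mm/s, which is > 2.2 mm/s, so it is Group Z5 (Flammable Solid).
With available-oxygen content 7.7 % by mass (≥ 4.5 % by mass), the bleaching compound falls in Group Z3.
With burn rate 6.6 mm/s (> 2.2 mm/s), the sparkler sticks fall in Group Z5.
Group Z3 quantity: 194 g.
194 g ≤ 200 g (passenger aircraft limit, Group Z3) — within limit.
Group Z5 net quantity: 4 kg + 3.5 kg = 7.5 kg.
That is within the Group Z5 passenger aircraft limit of 10 kg.
The segregation rule (Group Z3 with Group Z1) does not apply to Group Z3 with Group Z5.
Every hazard group is within its passenger aircraft limit and no segregation rule is violated.

Yes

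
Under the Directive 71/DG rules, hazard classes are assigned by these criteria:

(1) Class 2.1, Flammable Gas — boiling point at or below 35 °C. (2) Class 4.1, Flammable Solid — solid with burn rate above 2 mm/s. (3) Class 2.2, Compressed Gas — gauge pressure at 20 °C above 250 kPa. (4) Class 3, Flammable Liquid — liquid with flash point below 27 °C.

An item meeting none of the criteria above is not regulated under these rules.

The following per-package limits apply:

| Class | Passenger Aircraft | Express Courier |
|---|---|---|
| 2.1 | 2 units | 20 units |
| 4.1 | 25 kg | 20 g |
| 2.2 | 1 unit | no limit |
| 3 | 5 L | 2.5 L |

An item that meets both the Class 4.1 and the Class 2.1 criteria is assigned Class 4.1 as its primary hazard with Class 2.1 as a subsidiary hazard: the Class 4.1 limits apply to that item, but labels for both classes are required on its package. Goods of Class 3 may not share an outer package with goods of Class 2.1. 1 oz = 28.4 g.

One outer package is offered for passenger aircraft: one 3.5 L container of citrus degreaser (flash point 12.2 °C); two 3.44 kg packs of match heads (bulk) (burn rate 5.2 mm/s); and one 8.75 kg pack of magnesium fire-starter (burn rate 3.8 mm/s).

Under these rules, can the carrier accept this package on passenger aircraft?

Yes

Citrus degreaser: flash point 12.2 °C < 27 °C → Class 3 (Flammable Liquid).
With burn rate 5.2 mm/s (> 2 mm/s), the match heads (bulk) fall in Class 4.1.
The magnesium fire-starter has burn rate 3.8 mm/s, which is > 2 mm/s, so it is Class 4.1 (Flammable Solid).
Total Class 4.1: (two 3.44 kg packs = 6.88 kg) + 8.75 kg = 15.63 kg.
15.63 kg ≤ 25 kg (passenger aircraft limit, Class 4.1) — within limit.
Class 3 quantity: 3.5 L.
That is within the Class 3 passenger aircraft limit of 5 L.
The segregation rule (Class 3 with Class 2.1) does not apply to Class 4.1 with Class 3.
Every hazard class is within its passenger aircraft limit and no segregation rule is violated.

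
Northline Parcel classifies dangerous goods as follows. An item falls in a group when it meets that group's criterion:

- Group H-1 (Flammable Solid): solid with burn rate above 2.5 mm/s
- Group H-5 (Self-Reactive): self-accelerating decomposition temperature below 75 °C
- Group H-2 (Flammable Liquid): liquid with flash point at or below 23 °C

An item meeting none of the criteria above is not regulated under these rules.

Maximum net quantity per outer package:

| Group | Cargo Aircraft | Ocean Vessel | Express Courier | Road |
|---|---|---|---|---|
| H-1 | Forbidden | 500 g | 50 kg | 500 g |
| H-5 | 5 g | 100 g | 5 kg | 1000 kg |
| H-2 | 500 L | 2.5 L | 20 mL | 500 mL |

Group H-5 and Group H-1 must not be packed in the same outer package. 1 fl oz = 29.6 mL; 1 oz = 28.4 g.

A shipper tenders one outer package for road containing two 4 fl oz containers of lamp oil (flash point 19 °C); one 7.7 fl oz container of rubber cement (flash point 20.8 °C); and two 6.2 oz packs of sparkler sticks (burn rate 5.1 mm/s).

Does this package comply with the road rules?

Lamp oil: flash point 19 °C ≤ 23 °C → Group H-2 (Flammable Liquid).
With flash point 20.8 °C (≤ 23 °C), the rubber cement falls in Group H-2.
With burn rate 5.1 mm/s (> 2.5 mm/s), the sparkler sticks fall in Group H-1.
Total Group H-2: (two 4 fl oz containers = 236.8 mL) + (one 7.7 fl oz container = 227.92 mL) = 464.72 mL.
464.72 mL is within the road limit of 500 mL for Group H-2.
Group H-1 quantity: two 6.2 oz packs = 352.16 g.
That is within the Group H-1 road limit of 500 g.
The segregation rule (Group H-5 with Group H-1) does not apply to Group H-2 with Group H-1.
Every hazard group is within its road limit and no segregation rule is violated.

Yes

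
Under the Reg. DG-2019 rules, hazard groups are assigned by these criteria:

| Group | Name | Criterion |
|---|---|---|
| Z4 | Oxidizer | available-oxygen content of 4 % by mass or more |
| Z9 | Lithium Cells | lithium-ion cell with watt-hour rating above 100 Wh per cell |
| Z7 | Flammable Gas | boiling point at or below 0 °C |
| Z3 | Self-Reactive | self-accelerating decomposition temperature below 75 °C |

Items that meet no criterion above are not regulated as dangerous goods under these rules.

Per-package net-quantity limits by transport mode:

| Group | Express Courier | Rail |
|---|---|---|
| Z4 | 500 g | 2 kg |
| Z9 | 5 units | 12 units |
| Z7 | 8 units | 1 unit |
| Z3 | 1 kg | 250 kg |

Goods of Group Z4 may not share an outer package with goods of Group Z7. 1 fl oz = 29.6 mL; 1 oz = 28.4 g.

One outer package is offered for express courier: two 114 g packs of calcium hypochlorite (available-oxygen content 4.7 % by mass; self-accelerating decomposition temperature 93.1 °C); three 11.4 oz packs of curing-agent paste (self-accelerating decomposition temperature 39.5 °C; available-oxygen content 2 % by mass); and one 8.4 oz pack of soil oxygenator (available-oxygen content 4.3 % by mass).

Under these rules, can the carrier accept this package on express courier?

Yes

With available-oxygen content 4.7 % by mass (≥ 4 % by mass), the calcium hypochlorite falls in Group Z4.
With self-accelerating decomposition temperature 39.5 °C (< 75 °C), the curing-agent paste falls in Group Z3.
Soil oxygenator: available-oxygen content 4.3 % by mass ≥ 4 % by mass → Group Z4 (Oxidizer).
Group Z4 net quantity: (two 114 g packs = 228 g) + (one 8.4 oz pack = 238.56 g) = 466.56 g.
466.56 g ≤ 500 g (express courier limit, Group Z4) — within limit.
Group Z3 quantity: three 11.4 oz packs = 971.28 g.
That is within the Group Z3 express courier limit of 1 kg.
The segregation rule (Group Z4 with Group Z7) does not apply to Group Z4 with Group Z3.
Every hazard group is within its express courier limit and no segregation rule is violated.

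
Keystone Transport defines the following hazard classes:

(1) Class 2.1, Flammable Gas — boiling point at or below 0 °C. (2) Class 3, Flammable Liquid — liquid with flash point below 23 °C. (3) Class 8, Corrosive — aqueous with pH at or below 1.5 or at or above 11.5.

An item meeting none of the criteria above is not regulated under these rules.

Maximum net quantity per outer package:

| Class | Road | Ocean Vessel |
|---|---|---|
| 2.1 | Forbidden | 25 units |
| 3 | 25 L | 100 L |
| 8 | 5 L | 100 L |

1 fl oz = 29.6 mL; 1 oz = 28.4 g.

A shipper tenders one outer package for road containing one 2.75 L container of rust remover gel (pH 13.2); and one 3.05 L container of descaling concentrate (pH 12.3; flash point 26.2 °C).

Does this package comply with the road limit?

pH 13.2 meets the Class 8 criterion (Corrosive), so the rust remover gel is Class 8.
With pH 12.3 (≥ 11.5), the descaling concentrate falls in Class 8.
Class 8 net quantity: 2.75 L + 3.05 L = 5.8 L.
5.8 L > 5 L (road limit, Class 8) — over the limit.

No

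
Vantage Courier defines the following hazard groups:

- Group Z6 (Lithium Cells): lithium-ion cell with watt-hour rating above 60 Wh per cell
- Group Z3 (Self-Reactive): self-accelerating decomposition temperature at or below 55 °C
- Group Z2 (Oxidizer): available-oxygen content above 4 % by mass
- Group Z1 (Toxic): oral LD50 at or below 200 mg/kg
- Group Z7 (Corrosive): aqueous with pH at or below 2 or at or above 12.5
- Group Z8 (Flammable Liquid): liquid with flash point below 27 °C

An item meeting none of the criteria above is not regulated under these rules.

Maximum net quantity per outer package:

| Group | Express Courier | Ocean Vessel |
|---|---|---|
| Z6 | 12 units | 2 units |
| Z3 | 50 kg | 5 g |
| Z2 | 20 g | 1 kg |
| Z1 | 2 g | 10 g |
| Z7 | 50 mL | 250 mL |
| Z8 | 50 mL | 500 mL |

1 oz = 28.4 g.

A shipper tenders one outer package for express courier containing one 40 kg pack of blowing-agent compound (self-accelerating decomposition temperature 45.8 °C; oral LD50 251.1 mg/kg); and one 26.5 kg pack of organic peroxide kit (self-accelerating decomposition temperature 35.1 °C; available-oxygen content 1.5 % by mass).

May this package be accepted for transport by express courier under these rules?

No

Self-accelerating decomposition temperature 45.8 °C meets the Group Z3 criterion (Self-Reactive), so the blowing-agent compound is Group Z3.
Organic peroxide kit: self-accelerating decomposition temperature 35.1 °C ≤ 55 °C → Group Z3 (Self-Reactive).
Total Group Z3: 40 kg + 26.5 kg = 66.5 kg.
66.5 kg > 50 kg (express courier limit, Group Z3) — over the limit.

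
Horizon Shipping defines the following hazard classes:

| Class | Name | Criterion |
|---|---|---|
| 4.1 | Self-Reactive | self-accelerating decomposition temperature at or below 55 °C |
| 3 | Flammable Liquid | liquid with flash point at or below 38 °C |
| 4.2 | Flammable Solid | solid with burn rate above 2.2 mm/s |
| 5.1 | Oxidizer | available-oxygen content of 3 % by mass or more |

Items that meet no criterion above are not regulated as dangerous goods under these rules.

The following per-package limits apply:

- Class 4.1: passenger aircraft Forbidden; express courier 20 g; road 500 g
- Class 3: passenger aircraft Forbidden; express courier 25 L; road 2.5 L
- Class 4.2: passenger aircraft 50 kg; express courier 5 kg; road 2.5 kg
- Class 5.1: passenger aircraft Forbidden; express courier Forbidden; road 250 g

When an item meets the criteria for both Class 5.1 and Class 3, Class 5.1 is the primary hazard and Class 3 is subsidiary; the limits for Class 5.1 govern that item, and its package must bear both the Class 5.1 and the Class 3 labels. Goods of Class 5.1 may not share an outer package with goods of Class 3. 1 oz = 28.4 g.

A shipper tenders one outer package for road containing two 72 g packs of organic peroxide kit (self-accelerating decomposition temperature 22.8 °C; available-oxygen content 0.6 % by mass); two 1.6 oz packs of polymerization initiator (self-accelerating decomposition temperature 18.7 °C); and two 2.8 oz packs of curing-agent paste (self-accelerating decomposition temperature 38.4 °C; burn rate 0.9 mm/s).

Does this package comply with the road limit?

Self-accelerating decomposition temperature 22.8 °C meets the Class 4.1 criterion (Self-Reactive), so the organic peroxide kit is Class 4.1.
With self-accelerating decomposition temperature 18.7 °C (≤ 55 °C), the polymerization initiator falls in Class 4.1.
The curing-agent paste has self-accelerating decomposition temperature 38.4 °C, which is ≤ 55 °C, so it is Class 4.1 (Self-Reactive).
Total Class 4.1: (two 72 g packs = 144 g) + (two 1.6 oz packs = 90.88 g) + (two 2.8 oz packs = 159.04 g) = 393.92 g.
393.92 g ≤ 500 g (road limit, Class 4.1) — within limit.

Yes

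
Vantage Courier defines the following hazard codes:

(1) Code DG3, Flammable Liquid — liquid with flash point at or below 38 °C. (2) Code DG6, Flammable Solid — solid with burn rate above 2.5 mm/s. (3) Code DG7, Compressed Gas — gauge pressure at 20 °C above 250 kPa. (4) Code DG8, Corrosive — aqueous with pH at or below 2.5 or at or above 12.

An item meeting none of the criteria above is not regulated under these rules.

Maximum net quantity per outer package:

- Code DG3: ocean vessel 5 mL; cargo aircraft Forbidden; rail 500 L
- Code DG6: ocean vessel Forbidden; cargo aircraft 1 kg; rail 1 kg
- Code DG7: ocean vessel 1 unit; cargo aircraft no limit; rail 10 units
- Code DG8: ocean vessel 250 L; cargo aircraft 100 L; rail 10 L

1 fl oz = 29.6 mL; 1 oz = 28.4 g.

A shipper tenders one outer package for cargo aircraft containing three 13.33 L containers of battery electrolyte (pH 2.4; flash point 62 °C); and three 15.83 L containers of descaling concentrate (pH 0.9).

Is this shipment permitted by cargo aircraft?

Yes

Battery electrolyte: pH 2.4 ≤ 2.5 → Code DG8 (Corrosive).
pH 0.9 meets the Code DG8 criterion (Corrosive), so the descaling concentrate is Code DG8.
Code DG8 net quantity: (three 13.33 L containers = 39.99 L) + (three 15.83 L containers = 47.49 L) = 87.48 L.
87.48 L is within the cargo aircraft limit of 100 L for Code DG8.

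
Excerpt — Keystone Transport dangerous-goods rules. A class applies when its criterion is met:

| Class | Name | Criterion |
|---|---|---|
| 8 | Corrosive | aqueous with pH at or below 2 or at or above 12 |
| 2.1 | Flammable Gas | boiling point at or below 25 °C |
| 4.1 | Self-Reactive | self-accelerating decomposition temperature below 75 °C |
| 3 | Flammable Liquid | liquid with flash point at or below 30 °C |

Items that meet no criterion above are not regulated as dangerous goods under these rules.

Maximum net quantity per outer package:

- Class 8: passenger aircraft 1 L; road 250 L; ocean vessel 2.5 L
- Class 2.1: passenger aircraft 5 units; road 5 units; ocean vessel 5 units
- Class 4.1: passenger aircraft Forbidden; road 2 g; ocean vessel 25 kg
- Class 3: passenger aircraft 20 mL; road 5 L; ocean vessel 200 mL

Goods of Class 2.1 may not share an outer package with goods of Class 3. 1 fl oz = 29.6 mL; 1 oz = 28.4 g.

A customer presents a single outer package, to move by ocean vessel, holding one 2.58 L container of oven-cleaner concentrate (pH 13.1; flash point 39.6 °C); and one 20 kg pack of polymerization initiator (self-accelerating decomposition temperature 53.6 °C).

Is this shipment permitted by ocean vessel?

With pH 13.1 (≥ 12), the oven-cleaner concentrate falls in Class 8.
Polymerization initiator: self-accelerating decomposition temperature 53.6 °C < 75 °C → Class 4.1 (Self-Reactive).
Class 4.1 quantity: 20 kg.
20 kg ≤ 25 kg (ocean vessel limit, Class 4.1) — within limit.
Class 8 quantity: 2.58 L.
That exceeds the Class 8 ocean vessel limit of 2.5 L.
The segregation rule (Class 2.1 with Class 3) does not apply to Class 4.1 with Class 8.

No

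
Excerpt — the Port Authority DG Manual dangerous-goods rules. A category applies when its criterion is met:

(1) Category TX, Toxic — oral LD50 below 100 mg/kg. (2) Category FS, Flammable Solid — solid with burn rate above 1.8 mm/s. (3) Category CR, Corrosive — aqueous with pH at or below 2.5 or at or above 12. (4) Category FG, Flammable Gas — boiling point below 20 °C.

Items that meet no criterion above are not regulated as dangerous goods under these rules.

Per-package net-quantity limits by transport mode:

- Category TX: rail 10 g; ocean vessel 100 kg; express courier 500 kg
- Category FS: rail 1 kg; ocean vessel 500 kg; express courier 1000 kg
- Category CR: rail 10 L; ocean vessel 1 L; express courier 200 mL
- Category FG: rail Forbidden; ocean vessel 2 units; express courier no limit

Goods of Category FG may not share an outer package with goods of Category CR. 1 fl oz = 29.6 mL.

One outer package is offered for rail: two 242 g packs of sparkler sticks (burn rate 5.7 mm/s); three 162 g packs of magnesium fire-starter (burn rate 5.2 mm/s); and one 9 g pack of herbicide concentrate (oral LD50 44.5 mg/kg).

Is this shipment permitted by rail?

With burn rate 5.7 mm/s (> 1.8 mm/s), the sparkler sticks fall in Category FS.
Burn rate 5.2 mm/s meets the Category FS criterion (Flammable Solid), so the magnesium fire-starter is Category FS.
Herbicide concentrate: oral LD50 44.5 mg/kg < 100 mg/kg → Category TX (Toxic).
Total Category FS: (two 242 g packs = 484 g) + (three 162 g packs = 486 g) = 970 g.
That is within the Category FS rail limit of 1 kg.
Category TX quantity: 9 g.
9 g ≤ 10 g (rail limit, Category TX) — within limit.
The segregation rule (Category FG with Category CR) does not apply to Category FS with Category TX.
Every hazard category is within its rail limit and no segregation rule is violated.

Yes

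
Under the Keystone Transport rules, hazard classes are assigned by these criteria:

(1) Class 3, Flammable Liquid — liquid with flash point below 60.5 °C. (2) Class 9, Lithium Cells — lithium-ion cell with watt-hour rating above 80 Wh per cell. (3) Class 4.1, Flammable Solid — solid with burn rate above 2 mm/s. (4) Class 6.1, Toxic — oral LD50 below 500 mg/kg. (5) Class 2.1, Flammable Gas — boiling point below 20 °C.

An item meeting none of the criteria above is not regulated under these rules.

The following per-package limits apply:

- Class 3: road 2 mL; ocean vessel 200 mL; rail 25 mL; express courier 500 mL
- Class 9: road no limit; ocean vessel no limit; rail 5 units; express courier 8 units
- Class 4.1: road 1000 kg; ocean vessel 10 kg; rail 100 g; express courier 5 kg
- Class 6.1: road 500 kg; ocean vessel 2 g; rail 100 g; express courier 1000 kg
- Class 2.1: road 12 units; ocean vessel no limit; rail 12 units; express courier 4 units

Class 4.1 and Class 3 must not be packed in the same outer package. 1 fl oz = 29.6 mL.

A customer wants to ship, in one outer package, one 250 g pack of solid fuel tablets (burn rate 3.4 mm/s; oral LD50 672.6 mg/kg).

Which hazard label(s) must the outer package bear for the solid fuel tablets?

Class 4.1

With burn rate 3.4 mm/s (> 2 mm/s), the solid fuel tablets fall in Class 4.1.
Only the Class 4.1 label is required.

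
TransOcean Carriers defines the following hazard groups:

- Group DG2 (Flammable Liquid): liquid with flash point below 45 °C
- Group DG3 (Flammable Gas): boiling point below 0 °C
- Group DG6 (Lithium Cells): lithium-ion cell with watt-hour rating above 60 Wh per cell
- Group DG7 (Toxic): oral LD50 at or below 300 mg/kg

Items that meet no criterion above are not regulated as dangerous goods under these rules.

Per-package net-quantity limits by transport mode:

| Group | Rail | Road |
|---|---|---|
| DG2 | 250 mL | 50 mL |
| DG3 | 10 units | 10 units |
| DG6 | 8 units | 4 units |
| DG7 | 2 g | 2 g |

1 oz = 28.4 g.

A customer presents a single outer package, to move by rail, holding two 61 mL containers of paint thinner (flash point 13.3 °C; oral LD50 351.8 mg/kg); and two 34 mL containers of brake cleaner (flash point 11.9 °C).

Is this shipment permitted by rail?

Yes

With flash point 13.3 °C (< 45 °C), the paint thinner falls in Group DG2.
The brake cleaner has flash point 11.9 °C, which is < 45 °C, so it is Group DG2 (Flammable Liquid).
Total Group DG2: (two 61 mL containers = 122 mL) + (two 34 mL containers = 68 mL) = 190 mL.
190 mL ≤ 250 mL (rail limit, Group DG2) — within limit.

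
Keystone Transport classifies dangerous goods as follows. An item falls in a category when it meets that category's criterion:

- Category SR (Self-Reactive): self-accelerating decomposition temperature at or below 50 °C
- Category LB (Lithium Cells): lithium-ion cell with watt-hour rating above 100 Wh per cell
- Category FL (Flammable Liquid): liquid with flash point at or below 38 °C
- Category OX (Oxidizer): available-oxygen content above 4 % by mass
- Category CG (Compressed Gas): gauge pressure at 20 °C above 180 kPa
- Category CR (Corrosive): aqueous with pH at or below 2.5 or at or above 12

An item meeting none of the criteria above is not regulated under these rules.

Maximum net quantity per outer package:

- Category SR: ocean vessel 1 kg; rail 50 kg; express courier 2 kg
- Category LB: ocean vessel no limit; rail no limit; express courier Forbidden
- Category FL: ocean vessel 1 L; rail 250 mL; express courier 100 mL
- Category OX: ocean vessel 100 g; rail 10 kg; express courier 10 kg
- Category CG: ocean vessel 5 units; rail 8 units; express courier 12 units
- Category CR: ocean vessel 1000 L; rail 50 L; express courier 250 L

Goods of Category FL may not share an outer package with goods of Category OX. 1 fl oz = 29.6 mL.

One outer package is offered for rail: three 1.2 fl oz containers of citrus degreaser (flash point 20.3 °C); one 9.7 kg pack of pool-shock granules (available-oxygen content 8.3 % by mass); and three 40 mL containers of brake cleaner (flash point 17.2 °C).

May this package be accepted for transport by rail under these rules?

No

Citrus degreaser: flash point 20.3 °C ≤ 38 °C → Category FL (Flammable Liquid).
Pool-shock granules: available-oxygen content 8.3 % by mass > 4 % by mass → Category OX (Oxidizer).
Brake cleaner: flash point 17.2 °C ≤ 38 °C → Category FL (Flammable Liquid).
Total Category FL: (three 1.2 fl oz containers = 106.56 mL) + (three 40 mL containers = 120 mL) = 226.56 mL.
226.56 mL ≤ 250 mL (rail limit, Category FL) — within limit.
Category OX quantity: 9.7 kg.
9.7 kg is within the rail limit of 10 kg for Category OX.
Category FL and Category OX may not share an outer package.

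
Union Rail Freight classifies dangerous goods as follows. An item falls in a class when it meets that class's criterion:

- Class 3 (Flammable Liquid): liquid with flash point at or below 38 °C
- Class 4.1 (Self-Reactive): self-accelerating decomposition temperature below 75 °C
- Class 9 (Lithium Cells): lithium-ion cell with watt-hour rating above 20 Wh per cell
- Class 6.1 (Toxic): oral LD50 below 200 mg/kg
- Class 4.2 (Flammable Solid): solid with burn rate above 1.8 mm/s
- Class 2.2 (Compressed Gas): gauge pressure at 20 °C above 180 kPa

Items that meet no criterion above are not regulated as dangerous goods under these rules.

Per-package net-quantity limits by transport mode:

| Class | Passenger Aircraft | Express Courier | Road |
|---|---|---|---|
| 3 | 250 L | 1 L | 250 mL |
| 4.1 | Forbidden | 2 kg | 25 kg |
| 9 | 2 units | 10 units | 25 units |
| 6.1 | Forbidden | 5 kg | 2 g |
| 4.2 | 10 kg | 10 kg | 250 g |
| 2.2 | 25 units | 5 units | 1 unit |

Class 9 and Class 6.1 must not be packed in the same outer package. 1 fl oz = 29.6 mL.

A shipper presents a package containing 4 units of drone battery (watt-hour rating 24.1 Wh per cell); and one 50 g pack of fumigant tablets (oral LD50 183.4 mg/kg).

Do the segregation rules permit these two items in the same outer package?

Watt-hour rating 24.1 Wh per cell meets the Class 9 criterion (Lithium Cells), so the drone battery is Class 9.
With oral LD50 183.4 mg/kg (< 200 mg/kg), the fumigant tablets fall in Class 6.1.
Class 9 and Class 6.1 may not share an outer package.

No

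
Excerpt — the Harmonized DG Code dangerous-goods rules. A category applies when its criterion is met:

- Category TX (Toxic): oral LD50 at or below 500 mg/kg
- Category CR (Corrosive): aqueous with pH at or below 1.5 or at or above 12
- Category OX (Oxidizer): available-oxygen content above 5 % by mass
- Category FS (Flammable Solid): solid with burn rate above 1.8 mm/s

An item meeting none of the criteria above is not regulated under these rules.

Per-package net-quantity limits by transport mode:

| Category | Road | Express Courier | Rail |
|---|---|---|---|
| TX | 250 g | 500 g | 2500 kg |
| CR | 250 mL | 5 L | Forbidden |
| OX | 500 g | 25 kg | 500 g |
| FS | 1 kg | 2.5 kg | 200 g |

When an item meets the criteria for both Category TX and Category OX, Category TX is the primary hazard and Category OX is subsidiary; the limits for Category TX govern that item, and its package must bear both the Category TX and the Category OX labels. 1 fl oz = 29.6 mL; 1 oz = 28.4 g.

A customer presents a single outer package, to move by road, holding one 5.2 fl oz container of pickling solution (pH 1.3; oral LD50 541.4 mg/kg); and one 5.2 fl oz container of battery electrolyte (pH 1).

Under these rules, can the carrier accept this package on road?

Pickling solution: pH 1.3 ≤ 1.5 → Category CR (Corrosive).
pH 1 meets the Category CR criterion (Corrosive), so the battery electrolyte is Category CR.
Category CR net quantity: (one 5.2 fl oz container = 153.92 mL) + (one 5.2 fl oz container = 153.92 mL) = 307.84 mL.
307.84 mL exceeds the road limit of 250 mL for Category CR.

No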